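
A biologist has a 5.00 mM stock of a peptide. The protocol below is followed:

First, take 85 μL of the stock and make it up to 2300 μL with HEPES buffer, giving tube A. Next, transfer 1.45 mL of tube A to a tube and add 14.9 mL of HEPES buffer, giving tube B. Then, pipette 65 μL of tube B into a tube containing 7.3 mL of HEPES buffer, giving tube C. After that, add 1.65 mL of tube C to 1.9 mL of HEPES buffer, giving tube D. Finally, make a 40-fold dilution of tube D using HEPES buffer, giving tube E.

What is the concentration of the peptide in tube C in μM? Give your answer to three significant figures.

Step 1: 85 μL brought to 2300 μL → factor 2300/85 = 27.059
Step 2: 1.45 mL + 14.9 mL = 16.35 mL total → factor 16.35/1.45 = 11.276
Step 3: 65 μL + 7.3 mL = 7365 μL total → factor 7365/65 = 113.31
Dilution factor through tube C = 27.059 × 11.276 × 113.31 = 34571
[tube C] = 5.00 mM / 34571 = 0.0001446 mM = 0.145 μM

0.145 μM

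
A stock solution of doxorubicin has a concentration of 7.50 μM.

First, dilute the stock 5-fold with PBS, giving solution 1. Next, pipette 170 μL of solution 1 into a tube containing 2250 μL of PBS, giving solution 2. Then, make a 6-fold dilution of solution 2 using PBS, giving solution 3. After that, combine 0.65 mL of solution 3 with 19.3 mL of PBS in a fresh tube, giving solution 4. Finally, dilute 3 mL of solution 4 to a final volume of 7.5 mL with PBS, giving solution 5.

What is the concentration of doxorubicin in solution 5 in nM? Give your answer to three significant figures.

Step 1: 5-fold → factor 5
Step 2: 170 μL + 2250 μL = 2420 μL total → factor 2420/170 = 14.235
Step 3: 6-fold → factor 6
Step 4: 0.65 mL + 19.3 mL = 19.95 mL total → factor 19.95/0.65 = 30.692
Step 5: 3 mL brought to 7.5 mL → factor 7.5/3 = 2.5
Overall dilution factor = 5 × 14.235 × 6 × 30.692 × 2.5 = 32769
Final = 7.50 μM / 32769 = 0.0002289 μM = 0.229 nM

0.229 nM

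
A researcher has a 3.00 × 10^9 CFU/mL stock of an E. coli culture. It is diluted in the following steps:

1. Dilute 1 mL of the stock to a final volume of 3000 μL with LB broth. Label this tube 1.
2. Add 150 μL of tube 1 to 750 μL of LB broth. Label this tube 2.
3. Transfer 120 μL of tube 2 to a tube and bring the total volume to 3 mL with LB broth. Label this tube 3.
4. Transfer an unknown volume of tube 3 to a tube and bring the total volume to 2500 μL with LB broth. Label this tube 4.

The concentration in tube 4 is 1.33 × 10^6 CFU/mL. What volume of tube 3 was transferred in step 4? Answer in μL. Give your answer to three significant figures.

Step 1: 1 mL brought to 3000 μL → factor 3/1 = 3
Step 2: 150 μL + 750 μL = 900 μL total → factor 900/150 = 6
Step 3: 120 μL brought to 3 mL → factor 3000/120 = 25
Step 4: v brought to 2500 μL → factor = 2500 μL/v
Product of known-step factors = 450
Overall factor = 3.00 × 10^9 CFU/mL / (1.33 × 10^6 CFU/mL) = 2255.6
Step-4 factor = 2255.6 / 450 = 5.0125
v = 2500 μL / 5.0125 = 499 μL

499 μL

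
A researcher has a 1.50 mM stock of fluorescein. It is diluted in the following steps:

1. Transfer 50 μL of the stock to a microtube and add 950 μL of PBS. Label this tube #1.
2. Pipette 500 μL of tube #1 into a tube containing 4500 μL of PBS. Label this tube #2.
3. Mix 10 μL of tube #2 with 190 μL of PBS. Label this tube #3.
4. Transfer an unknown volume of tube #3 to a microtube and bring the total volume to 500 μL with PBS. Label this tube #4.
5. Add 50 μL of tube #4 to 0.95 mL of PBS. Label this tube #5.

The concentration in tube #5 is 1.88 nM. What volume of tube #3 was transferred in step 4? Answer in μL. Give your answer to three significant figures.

50.1 μL

Step 1: 50 μL + 950 μL = 1000 μL total → factor 1000/50 = 20
Step 2: 500 μL + 4500 μL = 5000 μL total → factor 5000/500 = 10
Step 3: 10 μL + 190 μL = 200 μL total → factor 200/10 = 20
Step 4: v brought to 500 μL → factor = 500 μL/v
Step 5: 50 μL + 0.95 mL = 1000 μL total → factor 1000/50 = 20
Product of known-step factors = 80000
Overall factor = 1.50 mM / (1.88 nM) = 7.9787 × 10^5
Step-4 factor = 7.9787 × 10^5 / 80000 = 9.9734
v = 500 μL / 9.9734 = 50.1 μL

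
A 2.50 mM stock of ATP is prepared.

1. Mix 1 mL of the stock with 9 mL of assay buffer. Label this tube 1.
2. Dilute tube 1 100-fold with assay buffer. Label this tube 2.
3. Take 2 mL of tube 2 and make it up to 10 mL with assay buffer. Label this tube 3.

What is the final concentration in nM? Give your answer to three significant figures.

Step 1: 1 mL + 9 mL = 10 mL total → factor 10/1 = 10
Step 2: 100-fold → factor 100
Step 3: 2 mL brought to 10 mL → factor 10/2 = 5
Overall dilution factor = 10 × 100 × 5 = 5000
Final = 2.50 mM / 5000 = 0.0005000 mM = 500 nM

500 nM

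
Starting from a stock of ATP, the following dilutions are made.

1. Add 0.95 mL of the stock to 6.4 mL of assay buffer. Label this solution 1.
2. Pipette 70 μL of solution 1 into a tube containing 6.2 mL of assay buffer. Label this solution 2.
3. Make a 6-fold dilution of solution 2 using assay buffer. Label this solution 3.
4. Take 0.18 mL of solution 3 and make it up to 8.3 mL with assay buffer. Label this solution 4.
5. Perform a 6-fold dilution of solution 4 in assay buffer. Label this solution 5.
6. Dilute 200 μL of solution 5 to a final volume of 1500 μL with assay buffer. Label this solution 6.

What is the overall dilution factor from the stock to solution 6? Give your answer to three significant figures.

8.63 × 10^6

Step 1: 0.95 mL + 6.4 mL = 7.35 mL total → factor 7.35/0.95 = 7.7368
Step 2: 70 μL + 6.2 mL = 6270 μL total → factor 6270/70 = 89.571
Step 3: 6-fold → factor 6
Step 4: 0.18 mL brought to 8.3 mL → factor 8.3/0.18 = 46.111
Step 5: 6-fold → factor 6
Step 6: 200 μL brought to 1500 μL → factor 1500/200 = 7.5
Overall dilution factor = 7.7368 × 89.571 × 6 × 46.111 × 6 × 7.5 = 8.6278 × 10^6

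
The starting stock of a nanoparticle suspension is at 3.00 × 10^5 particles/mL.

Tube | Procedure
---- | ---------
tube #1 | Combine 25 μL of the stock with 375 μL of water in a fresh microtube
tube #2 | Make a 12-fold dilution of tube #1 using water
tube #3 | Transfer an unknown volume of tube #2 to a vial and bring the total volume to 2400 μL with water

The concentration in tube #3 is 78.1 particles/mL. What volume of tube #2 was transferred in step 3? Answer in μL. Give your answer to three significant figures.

120 μL

Step 1: 25 μL + 375 μL = 400 μL total → factor 400/25 = 16
Step 2: 12-fold → factor 12
Step 3: v brought to 2400 μL → factor = 2400 μL/v
Product of known-step factors = 192
Overall factor = 3.00 × 10^5 particles/mL / (78.1 particles/mL) = 3841.2
Step-3 factor = 3841.2 / 192 = 20.006
v = 2400 μL / 20.006 = 120 μL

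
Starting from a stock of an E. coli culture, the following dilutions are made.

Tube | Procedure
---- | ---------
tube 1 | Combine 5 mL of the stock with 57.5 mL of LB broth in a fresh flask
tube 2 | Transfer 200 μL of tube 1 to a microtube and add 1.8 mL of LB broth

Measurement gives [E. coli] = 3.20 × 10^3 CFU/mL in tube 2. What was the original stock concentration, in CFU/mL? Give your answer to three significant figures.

4.00 × 10^5 CFU/mL

Step 1: 5 mL + 57.5 mL = 62.5 mL total → factor 62.5/5 = 12.5
Step 2: 200 μL + 1.8 mL = 2000 μL total → factor 2000/200 = 10
Overall dilution factor = 12.5 × 10 = 125
Stock = 3.20 × 10^3 CFU/mL × 125 = 4.00 × 10^5 CFU/mL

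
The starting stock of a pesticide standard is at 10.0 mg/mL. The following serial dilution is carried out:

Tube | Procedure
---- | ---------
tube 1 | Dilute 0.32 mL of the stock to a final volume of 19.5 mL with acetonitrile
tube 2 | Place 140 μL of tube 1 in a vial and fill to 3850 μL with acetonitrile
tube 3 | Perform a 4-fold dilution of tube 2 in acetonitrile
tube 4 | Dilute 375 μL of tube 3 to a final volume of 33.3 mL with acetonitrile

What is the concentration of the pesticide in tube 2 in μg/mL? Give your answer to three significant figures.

Step 1: 0.32 mL brought to 19.5 mL → factor 19.5/0.32 = 60.938
Step 2: 140 μL brought to 3850 μL → factor 3850/140 = 27.5
Dilution factor through tube 2 = 60.938 × 27.5 = 1675.8
[tube 2] = 10.0 mg/mL / 1675.8 = 0.005967 mg/mL = 5.97 μg/mL

5.97 μg/mL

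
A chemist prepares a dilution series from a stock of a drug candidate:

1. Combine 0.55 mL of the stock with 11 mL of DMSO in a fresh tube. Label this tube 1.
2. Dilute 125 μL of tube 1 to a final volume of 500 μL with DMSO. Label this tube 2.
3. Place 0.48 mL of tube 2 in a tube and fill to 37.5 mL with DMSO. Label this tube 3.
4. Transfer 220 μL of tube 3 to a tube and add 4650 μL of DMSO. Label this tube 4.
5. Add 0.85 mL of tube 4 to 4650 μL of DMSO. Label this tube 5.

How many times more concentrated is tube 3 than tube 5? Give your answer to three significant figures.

143

Step 1: 0.55 mL + 11 mL = 11.55 mL total → factor 11.55/0.55 = 21
Step 2: 125 μL brought to 500 μL → factor 500/125 = 4
Step 3: 0.48 mL brought to 37.5 mL → factor 37.5/0.48 = 78.125
Step 4: 220 μL + 4650 μL = 4870 μL total → factor 4870/220 = 22.136
Step 5: 0.85 mL + 4650 μL = 5.5 mL total → factor 5.5/0.85 = 6.4706
Dilution factor to tube 3 = 6562.5; to tube 5 = 9.3998 × 10^5
[tube 3]/[tube 5] = (factor to tube 5)/(factor to tube 3) = 9.3998 × 10^5/6562.5 = 143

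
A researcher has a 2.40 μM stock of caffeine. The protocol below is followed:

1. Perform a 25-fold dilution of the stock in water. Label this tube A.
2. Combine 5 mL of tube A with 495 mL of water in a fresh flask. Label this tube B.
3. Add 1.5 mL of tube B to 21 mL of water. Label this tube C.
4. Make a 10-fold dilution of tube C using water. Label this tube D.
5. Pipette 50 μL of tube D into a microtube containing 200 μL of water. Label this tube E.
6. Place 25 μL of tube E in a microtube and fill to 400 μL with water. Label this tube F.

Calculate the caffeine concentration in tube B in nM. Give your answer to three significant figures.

0.960 nM

Step 1: 25-fold → factor 25
Step 2: 5 mL + 495 mL = 500 mL total → factor 500/5 = 100
Dilution factor through tube B = 25 × 100 = 2500
[tube B] = 2.40 μM / 2500 = 0.0009600 μM = 0.960 nM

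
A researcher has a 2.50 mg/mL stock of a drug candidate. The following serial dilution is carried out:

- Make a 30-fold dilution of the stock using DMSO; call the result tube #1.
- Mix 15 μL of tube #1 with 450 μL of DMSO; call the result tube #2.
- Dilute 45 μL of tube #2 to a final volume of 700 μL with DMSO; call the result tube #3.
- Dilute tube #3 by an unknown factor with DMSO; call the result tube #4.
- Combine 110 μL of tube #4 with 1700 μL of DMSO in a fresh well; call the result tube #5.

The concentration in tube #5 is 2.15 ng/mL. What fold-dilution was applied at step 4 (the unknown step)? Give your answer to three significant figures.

4.88-fold

Step 1: 30-fold → factor 30
Step 2: 15 μL + 450 μL = 465 μL total → factor 465/15 = 31
Step 3: 45 μL brought to 700 μL → factor 700/45 = 15.556
Step 4: unknown factor x
Step 5: 110 μL + 1700 μL = 1810 μL total → factor 1810/110 = 16.455
Product of known-step factors = 2.3804 × 10^5
Overall factor = 2.50 mg/mL / (2.15 ng/mL) = 1.1628 × 10^6
x = 1.1628 × 10^6 / 2.3804 × 10^5 = 4.88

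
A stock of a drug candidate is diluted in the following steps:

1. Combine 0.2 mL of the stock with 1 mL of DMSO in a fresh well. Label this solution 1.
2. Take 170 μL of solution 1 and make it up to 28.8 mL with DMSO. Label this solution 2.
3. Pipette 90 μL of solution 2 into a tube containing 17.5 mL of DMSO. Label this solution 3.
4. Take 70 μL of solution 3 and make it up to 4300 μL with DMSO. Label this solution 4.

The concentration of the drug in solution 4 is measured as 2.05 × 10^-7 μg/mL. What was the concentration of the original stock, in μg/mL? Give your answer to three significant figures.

Step 1: 0.2 mL + 1 mL = 1.2 mL total → factor 1.2/0.2 = 6
Step 2: 170 μL brought to 28.8 mL → factor 28800/170 = 169.41
Step 3: 90 μL + 17.5 mL = 17590 μL total → factor 17590/90 = 195.44
Step 4: 70 μL brought to 4300 μL → factor 4300/70 = 61.429
Overall dilution factor = 6 × 169.41 × 195.44 × 61.429 = 1.2204 × 10^7
Stock = 2.05 × 10^-7 μg/mL × 1.2204 × 10^7 = 2.50 μg/mL

2.50 μg/mL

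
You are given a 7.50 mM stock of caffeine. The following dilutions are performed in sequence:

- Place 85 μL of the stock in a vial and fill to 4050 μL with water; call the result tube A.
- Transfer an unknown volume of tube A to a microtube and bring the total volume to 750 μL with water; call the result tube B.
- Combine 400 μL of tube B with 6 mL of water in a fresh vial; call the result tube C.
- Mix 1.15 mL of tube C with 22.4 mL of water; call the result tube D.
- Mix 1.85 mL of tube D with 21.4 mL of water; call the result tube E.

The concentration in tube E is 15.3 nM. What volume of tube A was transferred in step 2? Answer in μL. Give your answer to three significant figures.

300 μL

Step 1: 85 μL brought to 4050 μL → factor 4050/85 = 47.647
Step 2: v brought to 750 μL → factor = 750 μL/v
Step 3: 400 μL + 6 mL = 6400 μL total → factor 6400/400 = 16
Step 4: 1.15 mL + 22.4 mL = 23.55 mL total → factor 23.55/1.15 = 20.478
Step 5: 1.85 mL + 21.4 mL = 23.25 mL total → factor 23.25/1.85 = 12.568
Product of known-step factors = 1.962 × 10^5
Overall factor = 7.50 mM / (15.3 nM) = 4.902 × 10^5
Step-2 factor = 4.902 × 10^5 / 1.962 × 10^5 = 2.4984
v = 750 μL / 2.4984 = 300 μL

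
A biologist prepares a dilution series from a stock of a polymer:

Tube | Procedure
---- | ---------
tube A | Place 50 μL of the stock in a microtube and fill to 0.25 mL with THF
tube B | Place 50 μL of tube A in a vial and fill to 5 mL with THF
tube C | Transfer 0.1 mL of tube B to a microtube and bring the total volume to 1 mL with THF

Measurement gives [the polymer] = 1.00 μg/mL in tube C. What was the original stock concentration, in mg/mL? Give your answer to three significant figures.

Step 1: 50 μL brought to 0.25 mL → factor 250/50 = 5
Step 2: 50 μL brought to 5 mL → factor 5000/50 = 100
Step 3: 0.1 mL brought to 1 mL → factor 1/0.1 = 10
Overall dilution factor = 5 × 100 × 10 = 5000
Stock = 1.00 μg/mL × 5000 = 5000 μg/mL = 5.00 mg/mL

5.00 mg/mL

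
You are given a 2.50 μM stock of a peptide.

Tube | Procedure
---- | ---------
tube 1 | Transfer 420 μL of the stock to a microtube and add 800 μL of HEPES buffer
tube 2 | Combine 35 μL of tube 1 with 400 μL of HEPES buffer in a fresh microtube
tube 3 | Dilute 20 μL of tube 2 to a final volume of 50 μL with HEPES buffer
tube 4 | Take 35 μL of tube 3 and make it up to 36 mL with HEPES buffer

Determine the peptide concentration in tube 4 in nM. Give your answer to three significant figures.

0.0269 nM

Step 1: 420 μL + 800 μL = 1220 μL total → factor 1220/420 = 2.9048
Step 2: 35 μL + 400 μL = 435 μL total → factor 435/35 = 12.429
Step 3: 20 μL brought to 50 μL → factor 50/20 = 2.5
Step 4: 35 μL brought to 36 mL → factor 36000/35 = 1028.6
Overall dilution factor = 2.9048 × 12.429 × 2.5 × 1028.6 = 92834
Final = 2.50 μM / 92834 = 2.693 × 10^-5 μM = 0.0269 nM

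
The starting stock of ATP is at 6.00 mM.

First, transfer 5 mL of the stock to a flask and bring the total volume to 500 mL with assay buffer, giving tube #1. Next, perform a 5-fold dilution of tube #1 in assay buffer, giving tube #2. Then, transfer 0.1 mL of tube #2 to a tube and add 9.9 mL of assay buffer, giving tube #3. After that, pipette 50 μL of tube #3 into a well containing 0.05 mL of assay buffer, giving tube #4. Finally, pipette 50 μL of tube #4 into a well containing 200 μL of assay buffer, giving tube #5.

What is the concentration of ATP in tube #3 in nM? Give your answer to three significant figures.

Step 1: 5 mL brought to 500 mL → factor 500/5 = 100
Step 2: 5-fold → factor 5
Step 3: 0.1 mL + 9.9 mL = 10 mL total → factor 10/0.1 = 100
Dilution factor through tube #3 = 100 × 5 × 100 = 50000
[tube #3] = 6.00 mM / 50000 = 0.0001200 mM = 120 nM

120 nM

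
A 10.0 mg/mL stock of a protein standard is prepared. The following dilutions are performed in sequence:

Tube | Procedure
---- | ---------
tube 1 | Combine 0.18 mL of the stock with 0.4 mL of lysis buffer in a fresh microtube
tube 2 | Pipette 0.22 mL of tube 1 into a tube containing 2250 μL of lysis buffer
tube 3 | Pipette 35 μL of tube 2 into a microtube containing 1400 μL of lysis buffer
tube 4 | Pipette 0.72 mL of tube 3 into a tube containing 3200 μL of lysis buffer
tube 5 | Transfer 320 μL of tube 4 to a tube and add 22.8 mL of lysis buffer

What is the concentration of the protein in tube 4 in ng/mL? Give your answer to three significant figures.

Step 1: 0.18 mL + 0.4 mL = 0.58 mL total → factor 0.58/0.18 = 3.2222
Step 2: 0.22 mL + 2250 μL = 2.47 mL total → factor 2.47/0.22 = 11.227
Step 3: 35 μL + 1400 μL = 1435 μL total → factor 1435/35 = 41
Step 4: 0.72 mL + 3200 μL = 3.92 mL total → factor 3.92/0.72 = 5.4444
Dilution factor through tube 4 = 3.2222 × 11.227 × 41 × 5.4444 = 8075.5
[tube 4] = 10.0 mg/mL / 8075.5 = 0.001238 mg/mL = 1.24 × 10^3 ng/mL

1.24 × 10^3 ng/mL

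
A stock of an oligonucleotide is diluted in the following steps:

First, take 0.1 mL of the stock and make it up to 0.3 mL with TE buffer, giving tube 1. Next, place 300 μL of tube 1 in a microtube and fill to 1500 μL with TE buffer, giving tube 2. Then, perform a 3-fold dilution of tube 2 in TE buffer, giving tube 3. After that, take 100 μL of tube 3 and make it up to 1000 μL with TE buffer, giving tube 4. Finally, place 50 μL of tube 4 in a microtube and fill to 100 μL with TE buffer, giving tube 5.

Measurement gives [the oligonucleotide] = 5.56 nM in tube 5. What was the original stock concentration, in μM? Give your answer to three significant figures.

5.00 μM

Step 1: 0.1 mL brought to 0.3 mL → factor 0.3/0.1 = 3
Step 2: 300 μL brought to 1500 μL → factor 1500/300 = 5
Step 3: 3-fold → factor 3
Step 4: 100 μL brought to 1000 μL → factor 1000/100 = 10
Step 5: 50 μL brought to 100 μL → factor 100/50 = 2
Overall dilution factor = 3 × 5 × 3 × 10 × 2 = 900
Stock = 5.56 nM × 900 = 5004 nM = 5.00 μM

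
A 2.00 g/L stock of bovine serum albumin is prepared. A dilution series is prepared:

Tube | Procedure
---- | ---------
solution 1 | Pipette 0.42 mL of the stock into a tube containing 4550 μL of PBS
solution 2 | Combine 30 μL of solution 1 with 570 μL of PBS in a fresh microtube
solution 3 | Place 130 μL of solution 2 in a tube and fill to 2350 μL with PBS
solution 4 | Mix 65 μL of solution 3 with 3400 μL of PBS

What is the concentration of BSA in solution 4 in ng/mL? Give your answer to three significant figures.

8.77 ng/mL

Step 1: 0.42 mL + 4550 μL = 4.97 mL total → factor 4.97/0.42 = 11.833
Step 2: 30 μL + 570 μL = 600 μL total → factor 600/30 = 20
Step 3: 130 μL brought to 2350 μL → factor 2350/130 = 18.077
Step 4: 65 μL + 3400 μL = 3465 μL total → factor 3465/65 = 53.308
Overall dilution factor = 11.833 × 20 × 18.077 × 53.308 = 2.2806 × 10^5
Final = 2.00 g/L / 2.2806 × 10^5 = 8.770 × 10^-6 g/L = 8.77 ng/mL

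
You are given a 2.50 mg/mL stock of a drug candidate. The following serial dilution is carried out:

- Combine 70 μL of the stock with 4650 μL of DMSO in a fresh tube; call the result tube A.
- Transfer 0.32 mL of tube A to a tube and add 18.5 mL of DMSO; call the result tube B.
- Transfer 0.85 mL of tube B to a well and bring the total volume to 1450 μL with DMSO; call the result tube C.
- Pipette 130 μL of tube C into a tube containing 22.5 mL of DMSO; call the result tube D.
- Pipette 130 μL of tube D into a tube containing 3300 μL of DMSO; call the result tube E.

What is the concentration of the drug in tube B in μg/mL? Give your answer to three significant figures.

Step 1: 70 μL + 4650 μL = 4720 μL total → factor 4720/70 = 67.429
Step 2: 0.32 mL + 18.5 mL = 18.82 mL total → factor 18.82/0.32 = 58.812
Dilution factor through tube B = 67.429 × 58.812 = 3965.6
[tube B] = 2.50 mg/mL / 3965.6 = 0.0006304 mg/mL = 0.630 μg/mL

0.630 μg/mL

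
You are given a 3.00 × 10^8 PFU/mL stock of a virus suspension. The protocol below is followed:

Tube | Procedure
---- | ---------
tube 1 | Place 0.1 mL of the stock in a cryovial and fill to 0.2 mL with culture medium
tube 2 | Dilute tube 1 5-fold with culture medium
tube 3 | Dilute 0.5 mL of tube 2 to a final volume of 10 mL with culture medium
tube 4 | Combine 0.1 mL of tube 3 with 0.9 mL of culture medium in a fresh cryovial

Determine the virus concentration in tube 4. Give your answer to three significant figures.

1.50 × 10^5 PFU/mL

Step 1: 0.1 mL brought to 0.2 mL → factor 0.2/0.1 = 2
Step 2: 5-fold → factor 5
Step 3: 0.5 mL brought to 10 mL → factor 10/0.5 = 20
Step 4: 0.1 mL + 0.9 mL = 1 mL total → factor 1/0.1 = 10
Overall dilution factor = 2 × 5 × 20 × 10 = 2000
Final = 3.00 × 10^8 PFU/mL / 2000 = 1.50 × 10^5 PFU/mL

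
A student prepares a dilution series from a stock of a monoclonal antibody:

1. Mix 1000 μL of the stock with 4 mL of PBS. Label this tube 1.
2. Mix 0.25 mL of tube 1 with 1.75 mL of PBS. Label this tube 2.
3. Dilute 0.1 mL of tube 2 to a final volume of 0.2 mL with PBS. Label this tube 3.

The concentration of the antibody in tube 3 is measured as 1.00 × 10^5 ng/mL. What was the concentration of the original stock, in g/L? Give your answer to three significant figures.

Step 1: 1000 μL + 4 mL = 5000 μL total → factor 5000/1000 = 5
Step 2: 0.25 mL + 1.75 mL = 2 mL total → factor 2/0.25 = 8
Step 3: 0.1 mL brought to 0.2 mL → factor 0.2/0.1 = 2
Overall dilution factor = 5 × 8 × 2 = 80
Stock = 1.00 × 10^5 ng/mL × 80 = 8.000 × 10^6 ng/mL = 8.00 g/L

8.00 g/L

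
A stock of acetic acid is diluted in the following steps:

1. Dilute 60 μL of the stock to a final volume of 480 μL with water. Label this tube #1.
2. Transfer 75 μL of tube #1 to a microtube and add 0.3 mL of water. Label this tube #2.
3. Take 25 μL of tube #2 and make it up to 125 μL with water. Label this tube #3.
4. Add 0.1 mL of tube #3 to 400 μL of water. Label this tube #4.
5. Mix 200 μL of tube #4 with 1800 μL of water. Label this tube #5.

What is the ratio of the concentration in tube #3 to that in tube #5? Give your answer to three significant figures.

50.0

Step 1: 60 μL brought to 480 μL → factor 480/60 = 8
Step 2: 75 μL + 0.3 mL = 375 μL total → factor 375/75 = 5
Step 3: 25 μL brought to 125 μL → factor 125/25 = 5
Step 4: 0.1 mL + 400 μL = 0.5 mL total → factor 0.5/0.1 = 5
Step 5: 200 μL + 1800 μL = 2000 μL total → factor 2000/200 = 10
Dilution factor to tube #3 = 200; to tube #5 = 10000
[tube #3]/[tube #5] = (factor to tube #5)/(factor to tube #3) = 10000/200 = 50.0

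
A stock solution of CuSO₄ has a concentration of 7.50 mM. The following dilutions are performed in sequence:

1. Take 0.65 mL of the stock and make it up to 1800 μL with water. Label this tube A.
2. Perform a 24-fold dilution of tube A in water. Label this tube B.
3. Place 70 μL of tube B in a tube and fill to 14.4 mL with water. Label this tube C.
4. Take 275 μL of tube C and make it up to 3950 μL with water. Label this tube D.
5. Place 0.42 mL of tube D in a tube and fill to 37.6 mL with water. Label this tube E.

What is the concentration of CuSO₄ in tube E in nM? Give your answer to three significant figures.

0.427 nM

Step 1: 0.65 mL brought to 1800 μL → factor 1.8/0.65 = 2.7692
Step 2: 24-fold → factor 24
Step 3: 70 μL brought to 14.4 mL → factor 14400/70 = 205.71
Step 4: 275 μL brought to 3950 μL → factor 3950/275 = 14.364
Step 5: 0.42 mL brought to 37.6 mL → factor 37.6/0.42 = 89.524
Dilution factor through tube E = 2.7692 × 24 × 205.71 × 14.364 × 89.524 = 1.7581 × 10^7
[tube E] = 7.50 mM / 1.7581 × 10^7 = 4.266 × 10^-7 mM = 0.427 nM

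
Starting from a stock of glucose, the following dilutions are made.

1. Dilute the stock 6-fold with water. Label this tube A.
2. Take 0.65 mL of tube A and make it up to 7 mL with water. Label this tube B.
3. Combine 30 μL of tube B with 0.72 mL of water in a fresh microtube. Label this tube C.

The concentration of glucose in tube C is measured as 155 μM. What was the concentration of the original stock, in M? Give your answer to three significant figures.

0.250 M

Step 1: 6-fold → factor 6
Step 2: 0.65 mL brought to 7 mL → factor 7/0.65 = 10.769
Step 3: 30 μL + 0.72 mL = 750 μL total → factor 750/30 = 25
Overall dilution factor = 6 × 10.769 × 25 = 1615.4
Stock = 155 μM × 1615.4 = 2.504 × 10^5 μM = 0.250 M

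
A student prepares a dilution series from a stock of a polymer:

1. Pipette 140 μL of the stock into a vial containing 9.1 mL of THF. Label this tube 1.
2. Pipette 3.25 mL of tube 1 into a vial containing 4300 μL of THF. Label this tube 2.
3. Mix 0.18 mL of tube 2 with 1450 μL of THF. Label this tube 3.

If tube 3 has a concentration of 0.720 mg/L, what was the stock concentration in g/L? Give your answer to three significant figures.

Step 1: 140 μL + 9.1 mL = 9240 μL total → factor 9240/140 = 66
Step 2: 3.25 mL + 4300 μL = 7.55 mL total → factor 7.55/3.25 = 2.3231
Step 3: 0.18 mL + 1450 μL = 1.63 mL total → factor 1.63/0.18 = 9.0556
Overall dilution factor = 66 × 2.3231 × 9.0556 = 1388.4
Stock = 0.720 mg/L × 1388.4 = 999.7 mg/L = 1.00 g/L

1.00 g/L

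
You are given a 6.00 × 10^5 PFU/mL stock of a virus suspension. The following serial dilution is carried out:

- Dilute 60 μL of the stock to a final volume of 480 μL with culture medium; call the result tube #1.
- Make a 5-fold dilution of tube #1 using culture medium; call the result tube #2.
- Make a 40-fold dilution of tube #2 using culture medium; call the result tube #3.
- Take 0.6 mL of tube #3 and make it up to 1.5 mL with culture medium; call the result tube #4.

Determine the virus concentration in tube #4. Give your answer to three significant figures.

Step 1: 60 μL brought to 480 μL → factor 480/60 = 8
Step 2: 5-fold → factor 5
Step 3: 40-fold → factor 40
Step 4: 0.6 mL brought to 1.5 mL → factor 1.5/0.6 = 2.5
Overall dilution factor = 8 × 5 × 40 × 2.5 = 4000
Final = 6.00 × 10^5 PFU/mL / 4000 = 150 PFU/mL

150 PFU/mL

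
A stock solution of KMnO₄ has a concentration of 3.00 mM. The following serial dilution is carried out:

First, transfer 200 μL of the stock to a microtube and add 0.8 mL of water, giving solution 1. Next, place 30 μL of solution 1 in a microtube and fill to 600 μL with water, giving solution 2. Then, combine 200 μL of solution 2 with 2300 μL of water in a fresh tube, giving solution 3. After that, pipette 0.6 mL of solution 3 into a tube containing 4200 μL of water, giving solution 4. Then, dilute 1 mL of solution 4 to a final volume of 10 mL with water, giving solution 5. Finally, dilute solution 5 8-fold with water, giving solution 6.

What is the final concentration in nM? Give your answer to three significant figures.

Step 1: 200 μL + 0.8 mL = 1000 μL total → factor 1000/200 = 5
Step 2: 30 μL brought to 600 μL → factor 600/30 = 20
Step 3: 200 μL + 2300 μL = 2500 μL total → factor 2500/200 = 12.5
Step 4: 0.6 mL + 4200 μL = 4.8 mL total → factor 4.8/0.6 = 8
Step 5: 1 mL brought to 10 mL → factor 10/1 = 10
Step 6: 8-fold → factor 8
Overall dilution factor = 5 × 20 × 12.5 × 8 × 10 × 8 = 8 × 10^5
Final = 3.00 mM / 8 × 10^5 = 3.750 × 10^-6 mM = 3.75 nM

3.75 nM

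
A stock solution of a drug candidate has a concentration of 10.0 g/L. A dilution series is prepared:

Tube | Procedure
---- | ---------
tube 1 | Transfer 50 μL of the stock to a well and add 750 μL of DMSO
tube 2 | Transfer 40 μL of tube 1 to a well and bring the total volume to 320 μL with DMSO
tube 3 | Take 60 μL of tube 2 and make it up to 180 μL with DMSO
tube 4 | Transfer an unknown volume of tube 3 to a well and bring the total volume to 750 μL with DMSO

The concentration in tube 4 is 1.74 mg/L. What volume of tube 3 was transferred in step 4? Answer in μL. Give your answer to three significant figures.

Step 1: 50 μL + 750 μL = 800 μL total → factor 800/50 = 16
Step 2: 40 μL brought to 320 μL → factor 320/40 = 8
Step 3: 60 μL brought to 180 μL → factor 180/60 = 3
Step 4: v brought to 750 μL → factor = 750 μL/v
Product of known-step factors = 384
Overall factor = 10.0 g/L / (1.74 mg/L) = 5747.1
Step-4 factor = 5747.1 / 384 = 14.966
v = 750 μL / 14.966 = 50.1 μL

50.1 μL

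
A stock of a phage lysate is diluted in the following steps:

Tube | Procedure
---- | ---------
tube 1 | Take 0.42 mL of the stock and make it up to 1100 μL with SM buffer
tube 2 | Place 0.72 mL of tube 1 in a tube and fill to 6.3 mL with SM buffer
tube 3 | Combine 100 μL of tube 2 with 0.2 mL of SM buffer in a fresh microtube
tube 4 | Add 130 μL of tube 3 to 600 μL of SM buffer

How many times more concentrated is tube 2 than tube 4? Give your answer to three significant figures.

Step 1: 0.42 mL brought to 1100 μL → factor 1.1/0.42 = 2.619
Step 2: 0.72 mL brought to 6.3 mL → factor 6.3/0.72 = 8.75
Step 3: 100 μL + 0.2 mL = 300 μL total → factor 300/100 = 3
Step 4: 130 μL + 600 μL = 730 μL total → factor 730/130 = 5.6154
Dilution factor to tube 2 = 22.917; to tube 4 = 386.06
[tube 2]/[tube 4] = (factor to tube 4)/(factor to tube 2) = 386.06/22.917 = 16.8

16.8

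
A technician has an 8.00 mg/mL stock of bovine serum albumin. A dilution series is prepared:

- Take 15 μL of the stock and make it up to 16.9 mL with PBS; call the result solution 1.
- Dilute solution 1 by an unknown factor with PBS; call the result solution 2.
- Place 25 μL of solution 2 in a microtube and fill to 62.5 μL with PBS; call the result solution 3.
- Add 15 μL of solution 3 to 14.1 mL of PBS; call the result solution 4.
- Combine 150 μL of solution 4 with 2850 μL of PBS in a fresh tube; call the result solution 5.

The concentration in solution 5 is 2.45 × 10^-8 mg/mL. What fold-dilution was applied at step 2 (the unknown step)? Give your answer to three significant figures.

6.16-fold

Step 1: 15 μL brought to 16.9 mL → factor 16900/15 = 1126.7
Step 2: unknown factor x
Step 3: 25 μL brought to 62.5 μL → factor 62.5/25 = 2.5
Step 4: 15 μL + 14.1 mL = 14115 μL total → factor 14115/15 = 941
Step 5: 150 μL + 2850 μL = 3000 μL total → factor 3000/150 = 20
Product of known-step factors = 5.301 × 10^7
Overall factor = 8.00 mg/mL / (2.45 × 10^-8 mg/mL) = 3.2653 × 10^8
x = 3.2653 × 10^8 / 5.301 × 10^7 = 6.16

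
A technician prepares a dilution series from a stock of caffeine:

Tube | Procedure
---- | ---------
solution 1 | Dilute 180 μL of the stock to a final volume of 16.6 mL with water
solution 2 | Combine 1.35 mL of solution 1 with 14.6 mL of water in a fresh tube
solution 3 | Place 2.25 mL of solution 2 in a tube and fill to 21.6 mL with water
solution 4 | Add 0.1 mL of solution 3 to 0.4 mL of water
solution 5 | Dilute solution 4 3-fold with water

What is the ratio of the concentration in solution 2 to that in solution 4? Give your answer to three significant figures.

48.0

Step 1: 180 μL brought to 16.6 mL → factor 16600/180 = 92.222
Step 2: 1.35 mL + 14.6 mL = 15.95 mL total → factor 15.95/1.35 = 11.815
Step 3: 2.25 mL brought to 21.6 mL → factor 21.6/2.25 = 9.6
Step 4: 0.1 mL + 0.4 mL = 0.5 mL total → factor 0.5/0.1 = 5
Dilution factor to solution 2 = 1089.6; to solution 4 = 52300
[solution 2]/[solution 4] = (factor to solution 4)/(factor to solution 2) = 52300/1089.6 = 48.0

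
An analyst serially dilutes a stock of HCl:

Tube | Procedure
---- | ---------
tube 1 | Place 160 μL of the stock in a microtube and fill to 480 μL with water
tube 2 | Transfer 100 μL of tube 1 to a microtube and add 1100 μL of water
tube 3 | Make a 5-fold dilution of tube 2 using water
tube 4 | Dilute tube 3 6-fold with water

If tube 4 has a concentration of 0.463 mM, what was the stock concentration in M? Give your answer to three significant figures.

0.500 M

Step 1: 160 μL brought to 480 μL → factor 480/160 = 3
Step 2: 100 μL + 1100 μL = 1200 μL total → factor 1200/100 = 12
Step 3: 5-fold → factor 5
Step 4: 6-fold → factor 6
Overall dilution factor = 3 × 12 × 5 × 6 = 1080
Stock = 0.463 mM × 1080 = 500.0 mM = 0.500 M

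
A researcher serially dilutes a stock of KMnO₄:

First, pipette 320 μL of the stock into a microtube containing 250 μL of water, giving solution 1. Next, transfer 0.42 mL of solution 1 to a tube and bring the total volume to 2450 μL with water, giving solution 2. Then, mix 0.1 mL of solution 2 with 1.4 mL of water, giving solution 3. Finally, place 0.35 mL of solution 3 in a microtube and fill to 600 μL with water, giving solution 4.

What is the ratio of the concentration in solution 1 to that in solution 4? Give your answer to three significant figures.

Step 1: 320 μL + 250 μL = 570 μL total → factor 570/320 = 1.7812
Step 2: 0.42 mL brought to 2450 μL → factor 2.45/0.42 = 5.8333
Step 3: 0.1 mL + 1.4 mL = 1.5 mL total → factor 1.5/0.1 = 15
Step 4: 0.35 mL brought to 600 μL → factor 0.6/0.35 = 1.7143
Dilution factor to solution 1 = 1.7812; to solution 4 = 267.19
[solution 1]/[solution 4] = (factor to solution 4)/(factor to solution 1) = 267.19/1.7812 = 150

150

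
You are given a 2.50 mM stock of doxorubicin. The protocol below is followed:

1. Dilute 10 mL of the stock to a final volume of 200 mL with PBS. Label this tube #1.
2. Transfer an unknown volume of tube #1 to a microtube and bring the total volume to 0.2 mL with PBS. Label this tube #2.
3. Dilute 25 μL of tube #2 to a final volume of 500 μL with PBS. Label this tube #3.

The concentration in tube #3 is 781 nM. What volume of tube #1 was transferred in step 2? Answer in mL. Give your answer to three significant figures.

0.0250 mL

Step 1: 10 mL brought to 200 mL → factor 200/10 = 20
Step 2: v brought to 0.2 mL → factor = 0.2 mL/v
Step 3: 25 μL brought to 500 μL → factor 500/25 = 20
Product of known-step factors = 400
Overall factor = 2.50 mM / (781 nM) = 3201
Step-2 factor = 3201 / 400 = 8.0026
v = 0.2 mL / 8.0026 = 0.0250 mL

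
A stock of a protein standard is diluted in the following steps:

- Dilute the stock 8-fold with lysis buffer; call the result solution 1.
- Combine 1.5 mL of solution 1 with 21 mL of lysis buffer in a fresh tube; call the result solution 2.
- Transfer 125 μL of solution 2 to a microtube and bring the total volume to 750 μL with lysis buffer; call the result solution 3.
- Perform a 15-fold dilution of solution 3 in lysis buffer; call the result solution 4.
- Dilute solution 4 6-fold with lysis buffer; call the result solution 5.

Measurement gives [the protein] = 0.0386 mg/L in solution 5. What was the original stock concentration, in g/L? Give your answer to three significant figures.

2.50 g/L

Step 1: 8-fold → factor 8
Step 2: 1.5 mL + 21 mL = 22.5 mL total → factor 22.5/1.5 = 15
Step 3: 125 μL brought to 750 μL → factor 750/125 = 6
Step 4: 15-fold → factor 15
Step 5: 6-fold → factor 6
Overall dilution factor = 8 × 15 × 6 × 15 × 6 = 64800
Stock = 0.0386 mg/L × 64800 = 2501 mg/L = 2.50 g/L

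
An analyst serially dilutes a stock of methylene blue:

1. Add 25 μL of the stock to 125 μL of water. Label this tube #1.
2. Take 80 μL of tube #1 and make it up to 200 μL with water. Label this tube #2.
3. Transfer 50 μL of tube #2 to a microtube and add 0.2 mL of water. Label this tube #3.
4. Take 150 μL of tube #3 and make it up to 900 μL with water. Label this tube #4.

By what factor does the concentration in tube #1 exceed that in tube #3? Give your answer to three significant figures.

Step 1: 25 μL + 125 μL = 150 μL total → factor 150/25 = 6
Step 2: 80 μL brought to 200 μL → factor 200/80 = 2.5
Step 3: 50 μL + 0.2 mL = 250 μL total → factor 250/50 = 5
Dilution factor to tube #1 = 6; to tube #3 = 75
[tube #1]/[tube #3] = (factor to tube #3)/(factor to tube #1) = 75/6 = 12.5

12.5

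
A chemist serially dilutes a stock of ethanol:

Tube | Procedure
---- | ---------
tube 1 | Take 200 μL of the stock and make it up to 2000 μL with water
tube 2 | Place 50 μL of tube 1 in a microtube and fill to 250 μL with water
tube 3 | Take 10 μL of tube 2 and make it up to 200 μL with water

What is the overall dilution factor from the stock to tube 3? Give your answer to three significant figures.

Step 1: 200 μL brought to 2000 μL → factor 2000/200 = 10
Step 2: 50 μL brought to 250 μL → factor 250/50 = 5
Step 3: 10 μL brought to 200 μL → factor 200/10 = 20
Overall dilution factor = 10 × 5 × 20 = 1000

1.00 × 10^3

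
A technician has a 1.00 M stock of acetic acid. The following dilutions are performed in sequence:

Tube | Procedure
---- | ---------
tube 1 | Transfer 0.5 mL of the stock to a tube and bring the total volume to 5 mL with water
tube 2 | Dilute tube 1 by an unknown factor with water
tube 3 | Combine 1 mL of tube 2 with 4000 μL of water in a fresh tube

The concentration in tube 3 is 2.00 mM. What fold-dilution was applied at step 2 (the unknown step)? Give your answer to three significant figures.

10.0-fold

Step 1: 0.5 mL brought to 5 mL → factor 5/0.5 = 10
Step 2: unknown factor x
Step 3: 1 mL + 4000 μL = 5 mL total → factor 5/1 = 5
Product of known-step factors = 50
Overall factor = 1.00 M / (2.00 mM) = 500
x = 500 / 50 = 10.0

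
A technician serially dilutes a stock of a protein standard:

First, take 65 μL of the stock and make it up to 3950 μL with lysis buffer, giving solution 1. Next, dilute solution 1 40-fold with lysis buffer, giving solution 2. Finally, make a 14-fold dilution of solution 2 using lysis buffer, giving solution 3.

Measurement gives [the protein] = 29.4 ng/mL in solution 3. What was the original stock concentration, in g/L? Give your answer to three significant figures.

1.00 g/L

Step 1: 65 μL brought to 3950 μL → factor 3950/65 = 60.769
Step 2: 40-fold → factor 40
Step 3: 14-fold → factor 14
Overall dilution factor = 60.769 × 40 × 14 = 34031
Stock = 29.4 ng/mL × 34031 = 1.001 × 10^6 ng/mL = 1.00 g/L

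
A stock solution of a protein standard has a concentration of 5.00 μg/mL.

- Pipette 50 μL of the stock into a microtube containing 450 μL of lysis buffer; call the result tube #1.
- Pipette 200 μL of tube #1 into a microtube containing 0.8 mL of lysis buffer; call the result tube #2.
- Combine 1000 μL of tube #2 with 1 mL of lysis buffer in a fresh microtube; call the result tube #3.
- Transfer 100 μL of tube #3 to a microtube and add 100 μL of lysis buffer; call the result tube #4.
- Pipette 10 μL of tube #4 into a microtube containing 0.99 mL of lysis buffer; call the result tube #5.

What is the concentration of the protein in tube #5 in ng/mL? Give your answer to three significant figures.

0.250 ng/mL

Step 1: 50 μL + 450 μL = 500 μL total → factor 500/50 = 10
Step 2: 200 μL + 0.8 mL = 1000 μL total → factor 1000/200 = 5
Step 3: 1000 μL + 1 mL = 2000 μL total → factor 2000/1000 = 2
Step 4: 100 μL + 100 μL = 200 μL total → factor 200/100 = 2
Step 5: 10 μL + 0.99 mL = 1000 μL total → factor 1000/10 = 100
Overall dilution factor = 10 × 5 × 2 × 2 × 100 = 20000
Final = 5.00 μg/mL / 20000 = 0.0002500 μg/mL = 0.250 ng/mL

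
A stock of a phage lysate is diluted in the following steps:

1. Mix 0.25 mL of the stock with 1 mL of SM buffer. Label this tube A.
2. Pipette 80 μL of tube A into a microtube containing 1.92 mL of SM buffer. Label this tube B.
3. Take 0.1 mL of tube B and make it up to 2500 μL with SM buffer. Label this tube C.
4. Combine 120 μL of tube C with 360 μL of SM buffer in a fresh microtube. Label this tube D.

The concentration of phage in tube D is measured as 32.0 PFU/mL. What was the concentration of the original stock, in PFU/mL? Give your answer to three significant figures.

Step 1: 0.25 mL + 1 mL = 1.25 mL total → factor 1.25/0.25 = 5
Step 2: 80 μL + 1.92 mL = 2000 μL total → factor 2000/80 = 25
Step 3: 0.1 mL brought to 2500 μL → factor 2.5/0.1 = 25
Step 4: 120 μL + 360 μL = 480 μL total → factor 480/120 = 4
Overall dilution factor = 5 × 25 × 25 × 4 = 12500
Stock = 32.0 PFU/mL × 12500 = 4.00 × 10^5 PFU/mL

4.00 × 10^5 PFU/mL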